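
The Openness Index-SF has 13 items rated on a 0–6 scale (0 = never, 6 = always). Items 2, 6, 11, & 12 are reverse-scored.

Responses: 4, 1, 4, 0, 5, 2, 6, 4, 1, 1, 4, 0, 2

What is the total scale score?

44

Reverse-coded items (reversed = (0+6) − raw = 6 − raw):
  item 2: 6 − 1 = 5
  item 6: 6 − 2 = 4
  item 11: 6 − 4 = 2
  item 12: 6 − 0 = 6
Scored responses: 4, 5, 4, 0, 5, 4, 6, 4, 1, 1, 2, 6, 2
Total = 4 + 5 + 4 + 0 + 5 + 4 + 6 + 4 + 1 + 1 + 2 + 6 + 2 = 44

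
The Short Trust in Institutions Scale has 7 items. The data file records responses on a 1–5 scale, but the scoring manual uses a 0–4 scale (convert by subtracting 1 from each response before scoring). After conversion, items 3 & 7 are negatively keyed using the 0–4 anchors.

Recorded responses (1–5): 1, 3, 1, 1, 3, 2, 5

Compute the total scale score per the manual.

Convert to 0–4: 0, 2, 0, 0, 2, 1, 4
Reverse-coded (on a 0–4 scale, reversed = 4 − raw):
  item 3: 4 − 0 = 4
  item 7: 4 − 4 = 0
Scored: 0, 2, 4, 0, 2, 1, 0
Total = 9

9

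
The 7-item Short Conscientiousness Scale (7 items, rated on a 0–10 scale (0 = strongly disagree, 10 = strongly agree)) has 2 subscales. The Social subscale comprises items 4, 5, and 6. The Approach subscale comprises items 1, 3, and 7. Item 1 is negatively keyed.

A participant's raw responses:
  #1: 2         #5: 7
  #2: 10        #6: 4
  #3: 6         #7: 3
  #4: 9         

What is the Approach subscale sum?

17

Approach items: 1, 3, 7.
Of these, item 1 is negatively keyed; reverse-coded value = 10 − response.
  item 1: 10 − 2 = 8
  item 3: 6
  item 7: 3
Sum = 8 + 6 + 3 = 17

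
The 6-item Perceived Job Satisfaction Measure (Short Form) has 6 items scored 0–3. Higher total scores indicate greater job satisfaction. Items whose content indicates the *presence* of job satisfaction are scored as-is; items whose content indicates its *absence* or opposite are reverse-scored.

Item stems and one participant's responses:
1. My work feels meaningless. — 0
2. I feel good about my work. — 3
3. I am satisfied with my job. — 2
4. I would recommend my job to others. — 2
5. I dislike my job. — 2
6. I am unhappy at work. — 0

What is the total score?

Items 1, 5, 6 describe the absence/opposite of job satisfaction → reverse-score.
reversed = (0+3) − raw = 3 − raw.
  item 1: 3 − 0 = 3
  item 2: 3
  item 3: 2
  item 4: 2
  item 5: 3 − 2 = 1
  item 6: 3 − 0 = 3
Total = 3 + 3 + 2 + 2 + 1 + 3 = 14

14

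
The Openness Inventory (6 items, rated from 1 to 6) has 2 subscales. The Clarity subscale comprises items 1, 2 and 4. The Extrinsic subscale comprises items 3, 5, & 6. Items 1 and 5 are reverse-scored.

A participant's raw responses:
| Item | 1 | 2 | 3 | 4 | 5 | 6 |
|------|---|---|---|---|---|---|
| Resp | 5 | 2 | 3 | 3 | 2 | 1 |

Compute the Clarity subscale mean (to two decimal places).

2.33

Clarity items: 1, 2, 4.
Of these, item 1 is reverse-scored; reversed = (1+6) − raw = 7 − raw.
  item 1: 7 − 5 = 2
  item 2: 2
  item 4: 3
Sum = 2 + 2 + 3 = 7
Mean = 7 / 3 = 2.33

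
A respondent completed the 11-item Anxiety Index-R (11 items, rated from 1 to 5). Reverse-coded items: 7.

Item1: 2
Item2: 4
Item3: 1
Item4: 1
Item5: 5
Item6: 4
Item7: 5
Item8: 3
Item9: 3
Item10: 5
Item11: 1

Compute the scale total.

30

Reversing item 7 with 6 − raw:
Total = 2 + 4 + 1 + 1 + 5 + 4 + (6−5) + 3 + 3 + 5 + 1
      = 2 + 4 + 1 + 1 + 5 + 4 + 1 + 3 + 3 + 5 + 1 = 30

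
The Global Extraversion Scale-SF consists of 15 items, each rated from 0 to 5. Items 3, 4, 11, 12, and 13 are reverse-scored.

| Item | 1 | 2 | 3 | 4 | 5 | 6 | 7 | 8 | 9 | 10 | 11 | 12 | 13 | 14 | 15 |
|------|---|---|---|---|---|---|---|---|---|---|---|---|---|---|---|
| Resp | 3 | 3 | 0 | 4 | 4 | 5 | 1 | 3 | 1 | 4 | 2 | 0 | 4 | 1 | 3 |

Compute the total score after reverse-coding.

43

Reversing items 3, 4, 11, 12 and 13 with 5 − raw:
Total = 3 + 3 + (5−0) + (5−4) + 4 + 5 + 1 + 3 + 1 + 4 + (5−2) + (5−0) + (5−4) + 1 + 3
      = 3 + 3 + 5 + 1 + 4 + 5 + 1 + 3 + 1 + 4 + 3 + 5 + 1 + 1 + 3 = 43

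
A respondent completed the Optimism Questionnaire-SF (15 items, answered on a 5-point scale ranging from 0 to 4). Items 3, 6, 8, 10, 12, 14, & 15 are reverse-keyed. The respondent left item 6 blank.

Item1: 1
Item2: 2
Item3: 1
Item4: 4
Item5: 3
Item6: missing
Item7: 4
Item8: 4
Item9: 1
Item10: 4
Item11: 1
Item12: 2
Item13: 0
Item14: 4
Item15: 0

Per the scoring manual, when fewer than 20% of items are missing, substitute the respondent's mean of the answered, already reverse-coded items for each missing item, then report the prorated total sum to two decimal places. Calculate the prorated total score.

26.79

Reverse-coded (reverse-coded value = 4 − response):
  item 3: 4 − 1 = 3
  item 8: 4 − 4 = 0
  item 10: 4 − 4 = 0
  item 12: 4 − 2 = 2
  item 14: 4 − 4 = 0
  item 15: 4 − 0 = 4
Completed scored items (14 of 15): 1, 2, 3, 4, 3, 4, 0, 1, 0, 1, 2, 0, 0, 4; sum = 25.
Person mean = 25 / 14 ≈ 1.7857
Prorated total = (25 / 14) × 15 = 26.79 (to 2 dp)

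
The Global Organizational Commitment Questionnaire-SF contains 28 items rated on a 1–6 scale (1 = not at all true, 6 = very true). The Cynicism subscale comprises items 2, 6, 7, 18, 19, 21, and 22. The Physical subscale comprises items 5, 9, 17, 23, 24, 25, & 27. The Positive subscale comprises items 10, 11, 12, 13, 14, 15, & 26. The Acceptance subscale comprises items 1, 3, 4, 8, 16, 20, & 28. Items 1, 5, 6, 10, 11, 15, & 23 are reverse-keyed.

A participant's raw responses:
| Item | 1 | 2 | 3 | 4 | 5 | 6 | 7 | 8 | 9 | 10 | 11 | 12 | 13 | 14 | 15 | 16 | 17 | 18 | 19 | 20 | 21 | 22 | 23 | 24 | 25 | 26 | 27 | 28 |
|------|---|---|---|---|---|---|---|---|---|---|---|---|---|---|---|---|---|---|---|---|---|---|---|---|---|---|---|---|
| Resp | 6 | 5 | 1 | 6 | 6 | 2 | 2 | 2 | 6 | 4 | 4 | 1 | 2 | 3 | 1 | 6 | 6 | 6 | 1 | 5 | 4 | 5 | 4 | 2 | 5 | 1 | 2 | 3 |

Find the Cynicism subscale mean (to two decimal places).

4.00

Cynicism items: 2, 6, 7, 18, 19, 21, 22.
Of these, item 6 is reverse-keyed; reversed = (1+6) − raw = 7 − raw.
  item 2: 5
  item 6: 7 − 2 = 5
  item 7: 2
  item 18: 6
  item 19: 1
  item 21: 4
  item 22: 5
Sum = 5 + 5 + 2 + 6 + 1 + 4 + 5 = 28
Mean = 28 / 7 = 4.00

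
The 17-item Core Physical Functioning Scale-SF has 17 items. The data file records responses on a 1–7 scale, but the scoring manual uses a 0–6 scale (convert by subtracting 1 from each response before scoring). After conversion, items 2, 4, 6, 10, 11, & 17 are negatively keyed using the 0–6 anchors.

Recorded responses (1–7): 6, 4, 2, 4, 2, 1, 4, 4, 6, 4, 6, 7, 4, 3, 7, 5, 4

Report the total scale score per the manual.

58

Convert to 0–6: 5, 3, 1, 3, 1, 0, 3, 3, 5, 3, 5, 6, 3, 2, 6, 4, 3
Reverse-coded (on a 0–6 scale, reversed = 6 − raw):
  item 2: 6 − 3 = 3
  item 4: 6 − 3 = 3
  item 6: 6 − 0 = 6
  item 10: 6 − 3 = 3
  item 11: 6 − 5 = 1
  item 17: 6 − 3 = 3
Scored: 5, 3, 1, 3, 1, 6, 3, 3, 5, 3, 1, 6, 3, 2, 6, 4, 3
Total = 58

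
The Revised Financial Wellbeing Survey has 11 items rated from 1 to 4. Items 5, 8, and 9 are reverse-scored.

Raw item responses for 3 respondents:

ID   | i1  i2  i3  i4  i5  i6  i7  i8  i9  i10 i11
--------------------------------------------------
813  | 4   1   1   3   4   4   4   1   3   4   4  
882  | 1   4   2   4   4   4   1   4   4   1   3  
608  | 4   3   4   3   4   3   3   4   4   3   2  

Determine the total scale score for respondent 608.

28

Respondent 608 raw: 4, 3, 4, 3, 4, 3, 3, 4, 4, 3, 2.
Reverse-coded (reverse-coded value = 5 − response):
  item 1: 4
  item 2: 3
  item 3: 4
  item 4: 3
  item 5: 5 − 4 = 1
  item 6: 3
  item 7: 3
  item 8: 5 − 4 = 1
  item 9: 5 − 4 = 1
  item 10: 3
  item 11: 2
Sum = 4 + 3 + 4 + 3 + 1 + 3 + 3 + 1 + 1 + 3 + 2 = 28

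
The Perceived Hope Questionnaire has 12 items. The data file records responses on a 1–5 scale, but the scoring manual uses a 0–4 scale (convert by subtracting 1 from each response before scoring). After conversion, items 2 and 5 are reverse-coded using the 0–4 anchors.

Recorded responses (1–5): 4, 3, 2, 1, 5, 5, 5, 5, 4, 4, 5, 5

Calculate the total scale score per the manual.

Convert to 0–4: 3, 2, 1, 0, 4, 4, 4, 4, 3, 3, 4, 4
Reverse-coded (on a 0–4 scale, reversed = 4 − raw):
  item 2: 4 − 2 = 2
  item 5: 4 − 4 = 0
Scored: 3, 2, 1, 0, 0, 4, 4, 4, 3, 3, 4, 4
Total = 32

32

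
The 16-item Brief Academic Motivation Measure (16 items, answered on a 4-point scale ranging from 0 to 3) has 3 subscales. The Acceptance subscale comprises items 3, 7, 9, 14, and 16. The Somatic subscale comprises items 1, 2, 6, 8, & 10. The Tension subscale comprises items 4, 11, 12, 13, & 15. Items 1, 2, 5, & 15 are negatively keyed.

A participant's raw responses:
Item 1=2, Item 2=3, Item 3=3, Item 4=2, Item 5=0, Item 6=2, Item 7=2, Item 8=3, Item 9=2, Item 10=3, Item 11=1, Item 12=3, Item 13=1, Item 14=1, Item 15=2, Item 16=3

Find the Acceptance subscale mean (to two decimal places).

2.20

Acceptance items: 3, 7, 9, 14, 16.
  item 3: 3
  item 7: 2
  item 9: 2
  item 14: 1
  item 16: 3
Sum = 3 + 2 + 2 + 1 + 3 = 11
Mean = 11 / 5 = 2.20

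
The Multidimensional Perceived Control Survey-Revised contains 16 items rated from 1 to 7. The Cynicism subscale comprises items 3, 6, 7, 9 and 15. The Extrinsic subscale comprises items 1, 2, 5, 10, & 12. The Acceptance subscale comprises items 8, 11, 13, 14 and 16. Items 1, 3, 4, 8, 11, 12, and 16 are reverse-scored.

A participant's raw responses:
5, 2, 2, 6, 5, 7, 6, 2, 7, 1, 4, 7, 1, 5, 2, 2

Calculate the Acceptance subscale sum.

Acceptance items: 8, 11, 13, 14, 16.
Of these, items 8, 11, and 16 are reverse-scored; reversed = (1+7) − raw = 8 − raw.
  item 8: 8 − 2 = 6
  item 11: 8 − 4 = 4
  item 13: 1
  item 14: 5
  item 16: 8 − 2 = 6
Sum = 6 + 4 + 1 + 5 + 6 = 22

22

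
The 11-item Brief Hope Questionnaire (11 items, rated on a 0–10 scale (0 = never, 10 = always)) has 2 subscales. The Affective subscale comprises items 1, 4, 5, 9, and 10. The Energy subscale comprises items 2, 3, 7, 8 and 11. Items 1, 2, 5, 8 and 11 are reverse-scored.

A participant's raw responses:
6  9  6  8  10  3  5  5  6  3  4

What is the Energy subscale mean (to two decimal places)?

4.60

Energy items: 2, 3, 7, 8, 11.
Of these, items 2, 8 and 11 are reverse-scored; reversed = (0+10) − raw = 10 − raw.
  item 2: 10 − 9 = 1
  item 3: 6
  item 7: 5
  item 8: 10 − 5 = 5
  item 11: 10 − 4 = 6
Sum = 1 + 6 + 5 + 5 + 6 = 23
Mean = 23 / 5 = 4.60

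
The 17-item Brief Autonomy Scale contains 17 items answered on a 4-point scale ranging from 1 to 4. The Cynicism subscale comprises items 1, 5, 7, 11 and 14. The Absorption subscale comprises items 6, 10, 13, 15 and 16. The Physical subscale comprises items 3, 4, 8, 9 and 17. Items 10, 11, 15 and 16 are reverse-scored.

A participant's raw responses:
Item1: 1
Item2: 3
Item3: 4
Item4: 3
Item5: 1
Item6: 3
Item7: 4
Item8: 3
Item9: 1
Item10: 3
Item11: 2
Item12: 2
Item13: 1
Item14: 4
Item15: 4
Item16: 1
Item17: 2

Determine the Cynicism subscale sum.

13

Cynicism items: 1, 5, 7, 11, 14.
Of these, item 11 is reverse-scored; reversed = (1+4) − raw = 5 − raw.
  item 1: 1
  item 5: 1
  item 7: 4
  item 11: 5 − 2 = 3
  item 14: 4
Sum = 1 + 1 + 4 + 3 + 4 = 13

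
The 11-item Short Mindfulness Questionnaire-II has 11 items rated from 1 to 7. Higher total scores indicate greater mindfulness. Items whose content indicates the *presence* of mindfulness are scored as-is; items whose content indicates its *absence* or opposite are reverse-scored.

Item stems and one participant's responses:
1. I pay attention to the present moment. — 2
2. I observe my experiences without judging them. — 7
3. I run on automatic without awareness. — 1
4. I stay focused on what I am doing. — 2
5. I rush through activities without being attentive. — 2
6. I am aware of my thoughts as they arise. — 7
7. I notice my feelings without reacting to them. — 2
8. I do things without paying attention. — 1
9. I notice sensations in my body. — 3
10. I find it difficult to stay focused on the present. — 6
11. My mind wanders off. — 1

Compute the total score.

Items 3, 5, 8, 10, 11 describe the absence/opposite of mindfulness → reverse-score.
reversed = (1+7) − raw = 8 − raw.
  item 1: 2
  item 2: 7
  item 3: 8 − 1 = 7
  item 4: 2
  item 5: 8 − 2 = 6
  item 6: 7
  item 7: 2
  item 8: 8 − 1 = 7
  item 9: 3
  item 10: 8 − 6 = 2
  item 11: 8 − 1 = 7
Total = 2 + 7 + 7 + 2 + 6 + 7 + 2 + 7 + 3 + 2 + 7 = 52

52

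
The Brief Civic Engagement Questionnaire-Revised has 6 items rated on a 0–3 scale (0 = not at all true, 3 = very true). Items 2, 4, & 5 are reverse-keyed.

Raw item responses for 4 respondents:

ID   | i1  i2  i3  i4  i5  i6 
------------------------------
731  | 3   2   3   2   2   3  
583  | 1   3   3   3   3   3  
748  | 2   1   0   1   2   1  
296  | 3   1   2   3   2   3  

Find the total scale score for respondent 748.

Respondent 748 raw: 2, 1, 0, 1, 2, 1.
Reverse-coded (reversed = (0+3) − raw = 3 − raw):
  item 1: 2
  item 2: 3 − 1 = 2
  item 3: 0
  item 4: 3 − 1 = 2
  item 5: 3 − 2 = 1
  item 6: 1
Sum = 2 + 2 + 0 + 2 + 1 + 1 = 8

8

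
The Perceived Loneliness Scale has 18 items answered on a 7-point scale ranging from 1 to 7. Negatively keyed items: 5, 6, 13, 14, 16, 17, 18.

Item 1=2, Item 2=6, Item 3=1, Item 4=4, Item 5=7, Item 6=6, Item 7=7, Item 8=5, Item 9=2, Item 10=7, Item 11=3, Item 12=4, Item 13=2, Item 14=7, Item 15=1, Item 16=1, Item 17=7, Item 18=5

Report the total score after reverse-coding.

Reversing items 5, 6, 13, 14, 16, 17 and 18 with 8 − raw:
Total = 2 + 6 + 1 + 4 + (8−7) + (8−6) + 7 + 5 + 2 + 7 + 3 + 4 + (8−2) + (8−7) + 1 + (8−1) + (8−7) + (8−5)
      = 2 + 6 + 1 + 4 + 1 + 2 + 7 + 5 + 2 + 7 + 3 + 4 + 6 + 1 + 1 + 7 + 1 + 3 = 63

63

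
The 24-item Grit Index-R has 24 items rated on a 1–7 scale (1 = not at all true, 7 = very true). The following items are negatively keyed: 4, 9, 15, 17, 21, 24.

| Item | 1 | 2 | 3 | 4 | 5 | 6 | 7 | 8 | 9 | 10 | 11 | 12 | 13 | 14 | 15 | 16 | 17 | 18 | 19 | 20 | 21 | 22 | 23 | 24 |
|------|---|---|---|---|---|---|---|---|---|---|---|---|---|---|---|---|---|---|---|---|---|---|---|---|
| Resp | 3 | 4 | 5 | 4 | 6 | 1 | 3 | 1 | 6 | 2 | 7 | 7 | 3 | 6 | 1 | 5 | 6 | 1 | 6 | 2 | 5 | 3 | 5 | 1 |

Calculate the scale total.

Negatively keyed items use 8 − raw:
  item 4: 8 − 4 = 4
  item 9: 8 − 6 = 2
  item 15: 8 − 1 = 7
  item 17: 8 − 6 = 2
  item 21: 8 − 5 = 3
  item 24: 8 − 1 = 7
Scored responses: 3, 4, 5, 4, 6, 1, 3, 1, 2, 2, 7, 7, 3, 6, 7, 5, 2, 1, 6, 2, 3, 3, 5, 7
Total = 3 + 4 + 5 + 4 + 6 + 1 + 3 + 1 + 2 + 2 + 7 + 7 + 3 + 6 + 7 + 5 + 2 + 1 + 6 + 2 + 3 + 3 + 5 + 7 = 95

95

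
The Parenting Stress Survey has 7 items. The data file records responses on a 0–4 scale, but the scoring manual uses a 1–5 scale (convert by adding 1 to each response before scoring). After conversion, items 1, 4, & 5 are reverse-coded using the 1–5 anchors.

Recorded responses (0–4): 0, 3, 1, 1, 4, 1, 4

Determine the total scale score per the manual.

Convert to 1–5: 1, 4, 2, 2, 5, 2, 5
Reverse-coded (reverse-coded value = 6 − response):
  item 1: 6 − 1 = 5
  item 4: 6 − 2 = 4
  item 5: 6 − 5 = 1
Scored: 5, 4, 2, 4, 1, 2, 5
Total = 23

23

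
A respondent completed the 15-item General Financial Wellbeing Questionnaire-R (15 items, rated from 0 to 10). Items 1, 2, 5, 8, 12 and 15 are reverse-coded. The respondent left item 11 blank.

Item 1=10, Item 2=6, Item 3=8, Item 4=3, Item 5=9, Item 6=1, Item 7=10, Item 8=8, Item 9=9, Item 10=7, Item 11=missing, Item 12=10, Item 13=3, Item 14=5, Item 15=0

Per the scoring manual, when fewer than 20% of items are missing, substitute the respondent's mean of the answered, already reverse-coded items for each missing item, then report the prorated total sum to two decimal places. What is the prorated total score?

67.50

Reverse-coded (reverse-coded value = 10 − response):
  item 1: 10 − 10 = 0
  item 2: 10 − 6 = 4
  item 5: 10 − 9 = 1
  item 8: 10 − 8 = 2
  item 12: 10 − 10 = 0
  item 15: 10 − 0 = 10
Completed scored items (14 of 15): 0, 4, 8, 3, 1, 1, 10, 2, 9, 7, 0, 3, 5, 10; sum = 63.
Person mean = 63 / 14 ≈ 4.5000
Prorated total = (63 / 14) × 15 = 67.50 (to 2 dp)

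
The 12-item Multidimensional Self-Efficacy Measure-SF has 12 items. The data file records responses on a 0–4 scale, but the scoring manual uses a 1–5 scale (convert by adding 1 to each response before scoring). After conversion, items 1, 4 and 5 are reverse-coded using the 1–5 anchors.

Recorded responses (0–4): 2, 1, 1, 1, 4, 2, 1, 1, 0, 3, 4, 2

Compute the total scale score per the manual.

32

Convert to 1–5: 3, 2, 2, 2, 5, 3, 2, 2, 1, 4, 5, 3
Reverse-coded (on a 1–5 scale, reversed = 6 − raw):
  item 1: 6 − 3 = 3
  item 4: 6 − 2 = 4
  item 5: 6 − 5 = 1
Scored: 3, 2, 2, 4, 1, 3, 2, 2, 1, 4, 5, 3
Total = 32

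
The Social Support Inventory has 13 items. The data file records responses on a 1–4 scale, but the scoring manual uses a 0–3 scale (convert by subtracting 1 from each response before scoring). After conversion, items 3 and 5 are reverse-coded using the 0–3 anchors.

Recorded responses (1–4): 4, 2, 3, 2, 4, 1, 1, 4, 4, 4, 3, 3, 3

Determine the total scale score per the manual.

Convert to 0–3: 3, 1, 2, 1, 3, 0, 0, 3, 3, 3, 2, 2, 2
Reverse-coded (reverse-coded value = 3 − response):
  item 3: 3 − 2 = 1
  item 5: 3 − 3 = 0
Scored: 3, 1, 1, 1, 0, 0, 0, 3, 3, 3, 2, 2, 2
Total = 21

21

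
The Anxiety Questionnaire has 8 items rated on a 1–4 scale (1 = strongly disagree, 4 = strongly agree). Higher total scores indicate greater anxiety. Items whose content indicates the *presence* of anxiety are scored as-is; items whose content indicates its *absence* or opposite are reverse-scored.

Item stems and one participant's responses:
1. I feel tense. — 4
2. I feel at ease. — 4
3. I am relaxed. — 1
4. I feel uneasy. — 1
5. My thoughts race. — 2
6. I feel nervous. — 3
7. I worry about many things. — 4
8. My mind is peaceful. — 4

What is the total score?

20

Items 2, 3, 8 describe the absence/opposite of anxiety → reverse-score.
on a 1–4 scale, reversed = 5 − raw.
  item 1: 4
  item 2: 5 − 4 = 1
  item 3: 5 − 1 = 4
  item 4: 1
  item 5: 2
  item 6: 3
  item 7: 4
  item 8: 5 − 4 = 1
Total = 4 + 1 + 4 + 1 + 2 + 3 + 4 + 1 = 20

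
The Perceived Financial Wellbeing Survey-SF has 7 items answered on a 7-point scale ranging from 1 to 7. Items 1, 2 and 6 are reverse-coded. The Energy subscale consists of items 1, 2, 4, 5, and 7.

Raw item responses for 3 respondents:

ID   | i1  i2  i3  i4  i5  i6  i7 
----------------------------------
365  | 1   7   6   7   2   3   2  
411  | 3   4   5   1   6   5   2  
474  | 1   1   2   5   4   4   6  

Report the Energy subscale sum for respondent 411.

Respondent 411 raw: 3, 4, 5, 1, 6, 5, 2.
Energy items: 1, 2, 4, 5, 7.
Reverse-coded (reversed = (1+7) − raw = 8 − raw):
  item 1: 8 − 3 = 5
  item 2: 8 − 4 = 4
  item 4: 1
  item 5: 6
  item 7: 2
Sum = 5 + 4 + 1 + 6 + 2 = 18

18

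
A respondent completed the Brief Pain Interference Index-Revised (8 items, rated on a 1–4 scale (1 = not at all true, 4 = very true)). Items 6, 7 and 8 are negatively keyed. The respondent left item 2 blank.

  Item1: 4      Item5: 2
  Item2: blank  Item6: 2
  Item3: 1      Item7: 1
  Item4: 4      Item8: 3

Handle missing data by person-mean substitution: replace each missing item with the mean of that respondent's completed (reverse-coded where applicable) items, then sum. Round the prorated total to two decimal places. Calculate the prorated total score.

Reverse-coded (on a 1–4 scale, reversed = 5 − raw):
  item 6: 5 − 2 = 3
  item 7: 5 − 1 = 4
  item 8: 5 − 3 = 2
Completed scored items (7 of 8): 4, 1, 4, 2, 3, 4, 2; sum = 20.
Person mean = 20 / 7 ≈ 2.8571
Prorated total = (20 / 7) × 8 = 22.86 (to 2 dp)

22.86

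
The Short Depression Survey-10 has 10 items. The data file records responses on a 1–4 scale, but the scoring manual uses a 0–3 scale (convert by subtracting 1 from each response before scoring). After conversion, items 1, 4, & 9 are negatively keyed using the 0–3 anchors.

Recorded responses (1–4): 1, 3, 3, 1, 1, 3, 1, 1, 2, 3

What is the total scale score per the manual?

Convert to 0–3: 0, 2, 2, 0, 0, 2, 0, 0, 1, 2
Reverse-coded (reversed = (0+3) − raw = 3 − raw):
  item 1: 3 − 0 = 3
  item 4: 3 − 0 = 3
  item 9: 3 − 1 = 2
Scored: 3, 2, 2, 3, 0, 2, 0, 0, 2, 2
Total = 16

16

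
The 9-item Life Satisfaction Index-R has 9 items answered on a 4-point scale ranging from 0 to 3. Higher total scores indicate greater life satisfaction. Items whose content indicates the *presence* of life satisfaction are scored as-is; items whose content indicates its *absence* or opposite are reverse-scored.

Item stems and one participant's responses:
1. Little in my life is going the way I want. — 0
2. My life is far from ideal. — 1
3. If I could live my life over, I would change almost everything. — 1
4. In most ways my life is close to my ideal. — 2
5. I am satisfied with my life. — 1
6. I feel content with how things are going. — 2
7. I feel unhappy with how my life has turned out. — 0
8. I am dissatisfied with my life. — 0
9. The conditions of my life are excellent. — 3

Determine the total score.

Items 1, 2, 3, 7, 8 describe the absence/opposite of life satisfaction → reverse-score.
reverse-coded value = 3 − response.
  item 1: 3 − 0 = 3
  item 2: 3 − 1 = 2
  item 3: 3 − 1 = 2
  item 4: 2
  item 5: 1
  item 6: 2
  item 7: 3 − 0 = 3
  item 8: 3 − 0 = 3
  item 9: 3
Total = 3 + 2 + 2 + 2 + 1 + 2 + 3 + 3 + 3 = 21

21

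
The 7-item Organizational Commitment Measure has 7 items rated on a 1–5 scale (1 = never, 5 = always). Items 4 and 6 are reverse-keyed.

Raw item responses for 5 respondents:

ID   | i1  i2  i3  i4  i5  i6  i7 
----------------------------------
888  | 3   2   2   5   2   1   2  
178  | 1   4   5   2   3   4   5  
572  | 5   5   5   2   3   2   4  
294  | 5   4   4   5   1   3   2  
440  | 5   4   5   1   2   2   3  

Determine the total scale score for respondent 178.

Respondent 178 raw: 1, 4, 5, 2, 3, 4, 5.
Reverse-coded (on a 1–5 scale, reversed = 6 − raw):
  item 1: 1
  item 2: 4
  item 3: 5
  item 4: 6 − 2 = 4
  item 5: 3
  item 6: 6 − 4 = 2
  item 7: 5
Sum = 1 + 4 + 5 + 4 + 3 + 2 + 5 = 24

24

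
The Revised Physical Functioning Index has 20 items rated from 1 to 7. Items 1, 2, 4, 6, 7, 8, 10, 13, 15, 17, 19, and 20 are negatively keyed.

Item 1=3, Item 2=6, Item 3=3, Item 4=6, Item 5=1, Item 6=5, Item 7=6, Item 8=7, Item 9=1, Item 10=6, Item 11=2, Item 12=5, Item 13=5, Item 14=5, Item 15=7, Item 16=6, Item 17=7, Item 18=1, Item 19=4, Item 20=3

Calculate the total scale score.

Raw sum = 89. Negatively keyed items: 1, 2, 4, 6, 7, 8, 10, 13, 15, 17, 19, 20; their raw sum = 65.
Each reversal replaces raw with 8 − raw, changing the total by 8 − 2·raw per item.
Total = 89 + 12·8 − 2·65 = 89 + 96 − 130 = 55

55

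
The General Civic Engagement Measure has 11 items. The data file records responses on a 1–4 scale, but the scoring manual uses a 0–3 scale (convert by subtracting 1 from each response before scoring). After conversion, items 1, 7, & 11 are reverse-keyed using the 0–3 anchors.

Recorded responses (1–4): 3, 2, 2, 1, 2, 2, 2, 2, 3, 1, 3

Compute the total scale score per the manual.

Convert to 0–3: 2, 1, 1, 0, 1, 1, 1, 1, 2, 0, 2
Reverse-coded (reverse-coded value = 3 − response):
  item 1: 3 − 2 = 1
  item 7: 3 − 1 = 2
  item 11: 3 − 2 = 1
Scored: 1, 1, 1, 0, 1, 1, 2, 1, 2, 0, 1
Total = 11

11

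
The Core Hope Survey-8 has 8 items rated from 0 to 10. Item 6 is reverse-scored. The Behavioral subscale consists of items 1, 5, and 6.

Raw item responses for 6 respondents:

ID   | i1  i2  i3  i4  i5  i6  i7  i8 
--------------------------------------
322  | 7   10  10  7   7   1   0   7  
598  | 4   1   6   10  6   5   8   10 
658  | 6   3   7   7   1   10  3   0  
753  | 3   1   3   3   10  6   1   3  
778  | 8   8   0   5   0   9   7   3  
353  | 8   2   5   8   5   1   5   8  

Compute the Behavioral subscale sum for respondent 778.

Respondent 778 raw: 8, 8, 0, 5, 0, 9, 7, 3.
Behavioral items: 1, 5, 6.
Reverse-coded (reversed = (0+10) − raw = 10 − raw):
  item 1: 8
  item 5: 0
  item 6: 10 − 9 = 1
Sum = 8 + 0 + 1 = 9

9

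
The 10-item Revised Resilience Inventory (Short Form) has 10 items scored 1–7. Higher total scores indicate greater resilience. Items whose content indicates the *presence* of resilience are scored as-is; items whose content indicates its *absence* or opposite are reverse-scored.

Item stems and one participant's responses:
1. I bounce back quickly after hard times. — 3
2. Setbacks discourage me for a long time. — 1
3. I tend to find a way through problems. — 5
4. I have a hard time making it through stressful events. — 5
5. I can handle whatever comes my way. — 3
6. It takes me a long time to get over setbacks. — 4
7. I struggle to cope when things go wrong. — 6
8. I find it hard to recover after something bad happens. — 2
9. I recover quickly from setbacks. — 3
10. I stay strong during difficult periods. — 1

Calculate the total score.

Items 2, 4, 6, 7, 8 describe the absence/opposite of resilience → reverse-score.
reversed = (1+7) − raw = 8 − raw.
  item 1: 3
  item 2: 8 − 1 = 7
  item 3: 5
  item 4: 8 − 5 = 3
  item 5: 3
  item 6: 8 − 4 = 4
  item 7: 8 − 6 = 2
  item 8: 8 − 2 = 6
  item 9: 3
  item 10: 1
Total = 3 + 7 + 5 + 3 + 3 + 4 + 2 + 6 + 3 + 1 = 37

37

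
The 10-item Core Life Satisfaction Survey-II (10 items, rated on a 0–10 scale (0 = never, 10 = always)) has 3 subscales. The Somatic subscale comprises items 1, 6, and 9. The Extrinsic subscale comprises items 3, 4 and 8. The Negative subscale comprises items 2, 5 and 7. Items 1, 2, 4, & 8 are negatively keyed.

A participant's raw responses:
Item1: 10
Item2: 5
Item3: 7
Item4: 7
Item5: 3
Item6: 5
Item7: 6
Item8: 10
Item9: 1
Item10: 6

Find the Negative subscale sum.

14

Negative items: 2, 5, 7.
Of these, item 2 is negatively keyed; reverse-coded value = 10 − response.
  item 2: 10 − 5 = 5
  item 5: 3
  item 7: 6
Sum = 5 + 3 + 6 = 14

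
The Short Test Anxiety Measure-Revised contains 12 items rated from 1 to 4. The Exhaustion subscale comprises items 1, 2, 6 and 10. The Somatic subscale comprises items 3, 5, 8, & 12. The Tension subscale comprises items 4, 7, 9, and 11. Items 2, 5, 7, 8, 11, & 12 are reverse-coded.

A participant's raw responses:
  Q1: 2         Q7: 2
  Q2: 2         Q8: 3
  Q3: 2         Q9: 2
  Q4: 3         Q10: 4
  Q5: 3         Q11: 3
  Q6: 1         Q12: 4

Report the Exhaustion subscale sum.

10

Exhaustion items: 1, 2, 6, 10.
Of these, item 2 is reverse-coded; on a 1–4 scale, reversed = 5 − raw.
  item 1: 2
  item 2: 5 − 2 = 3
  item 6: 1
  item 10: 4
Sum = 2 + 3 + 1 + 4 = 10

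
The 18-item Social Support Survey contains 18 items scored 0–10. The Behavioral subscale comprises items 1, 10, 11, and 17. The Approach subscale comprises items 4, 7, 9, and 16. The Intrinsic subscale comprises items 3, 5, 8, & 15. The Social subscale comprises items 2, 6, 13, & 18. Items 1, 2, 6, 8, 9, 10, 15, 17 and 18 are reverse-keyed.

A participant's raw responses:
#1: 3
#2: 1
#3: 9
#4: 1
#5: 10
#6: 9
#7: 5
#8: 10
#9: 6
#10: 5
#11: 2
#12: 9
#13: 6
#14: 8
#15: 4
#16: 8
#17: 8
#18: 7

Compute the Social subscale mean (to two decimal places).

4.75

Social items: 2, 6, 13, 18.
Of these, items 2, 6 and 18 are reverse-keyed; on a 0–10 scale, reversed = 10 − raw.
  item 2: 10 − 1 = 9
  item 6: 10 − 9 = 1
  item 13: 6
  item 18: 10 − 7 = 3
Sum = 9 + 1 + 6 + 3 = 19
Mean = 19 / 4 = 4.75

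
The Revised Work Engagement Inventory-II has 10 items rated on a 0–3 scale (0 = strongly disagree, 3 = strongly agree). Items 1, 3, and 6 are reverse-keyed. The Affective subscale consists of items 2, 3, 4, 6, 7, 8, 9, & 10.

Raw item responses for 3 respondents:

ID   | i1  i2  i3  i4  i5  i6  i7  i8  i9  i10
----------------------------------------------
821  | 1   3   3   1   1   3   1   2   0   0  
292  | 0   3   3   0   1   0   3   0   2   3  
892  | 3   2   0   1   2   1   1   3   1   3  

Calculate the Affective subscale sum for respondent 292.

Respondent 292 raw: 0, 3, 3, 0, 1, 0, 3, 0, 2, 3.
Affective items: 2, 3, 4, 6, 7, 8, 9, 10.
Reverse-coded (on a 0–3 scale, reversed = 3 − raw):
  item 2: 3
  item 3: 3 − 3 = 0
  item 4: 0
  item 6: 3 − 0 = 3
  item 7: 3
  item 8: 0
  item 9: 2
  item 10: 3
Sum = 3 + 0 + 0 + 3 + 3 + 0 + 2 + 3 = 14

14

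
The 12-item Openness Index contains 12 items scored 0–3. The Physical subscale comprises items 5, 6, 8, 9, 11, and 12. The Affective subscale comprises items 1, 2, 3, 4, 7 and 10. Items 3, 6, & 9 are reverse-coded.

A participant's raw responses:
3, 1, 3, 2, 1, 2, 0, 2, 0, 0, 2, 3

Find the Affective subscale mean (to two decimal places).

Affective items: 1, 2, 3, 4, 7, 10.
Of these, item 3 is reverse-coded; on a 0–3 scale, reversed = 3 − raw.
  item 1: 3
  item 2: 1
  item 3: 3 − 3 = 0
  item 4: 2
  item 7: 0
  item 10: 0
Sum = 3 + 1 + 0 + 2 + 0 + 0 = 6
Mean = 6 / 6 = 1.00

1.00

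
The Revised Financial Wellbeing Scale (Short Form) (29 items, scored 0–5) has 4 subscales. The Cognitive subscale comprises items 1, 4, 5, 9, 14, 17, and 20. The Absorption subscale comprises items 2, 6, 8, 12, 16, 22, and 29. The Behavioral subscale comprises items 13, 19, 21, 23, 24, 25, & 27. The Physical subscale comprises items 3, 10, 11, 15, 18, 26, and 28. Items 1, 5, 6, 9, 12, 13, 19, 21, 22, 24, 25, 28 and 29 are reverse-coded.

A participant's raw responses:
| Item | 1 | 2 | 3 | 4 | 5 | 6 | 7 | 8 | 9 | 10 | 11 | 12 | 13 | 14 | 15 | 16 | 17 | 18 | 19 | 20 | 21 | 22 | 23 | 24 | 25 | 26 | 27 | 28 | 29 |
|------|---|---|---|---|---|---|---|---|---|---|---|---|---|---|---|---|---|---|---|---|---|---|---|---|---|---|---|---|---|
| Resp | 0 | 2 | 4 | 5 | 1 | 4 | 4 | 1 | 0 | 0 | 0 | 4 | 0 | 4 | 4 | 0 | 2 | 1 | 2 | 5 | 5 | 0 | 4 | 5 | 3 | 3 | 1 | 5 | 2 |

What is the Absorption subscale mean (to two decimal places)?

Absorption items: 2, 6, 8, 12, 16, 22, 29.
Of these, items 6, 12, 22, and 29 are reverse-coded; on a 0–5 scale, reversed = 5 − raw.
  item 2: 2
  item 6: 5 − 4 = 1
  item 8: 1
  item 12: 5 − 4 = 1
  item 16: 0
  item 22: 5 − 0 = 5
  item 29: 5 − 2 = 3
Sum = 2 + 1 + 1 + 1 + 0 + 5 + 3 = 13
Mean = 13 / 7 = 1.86

1.86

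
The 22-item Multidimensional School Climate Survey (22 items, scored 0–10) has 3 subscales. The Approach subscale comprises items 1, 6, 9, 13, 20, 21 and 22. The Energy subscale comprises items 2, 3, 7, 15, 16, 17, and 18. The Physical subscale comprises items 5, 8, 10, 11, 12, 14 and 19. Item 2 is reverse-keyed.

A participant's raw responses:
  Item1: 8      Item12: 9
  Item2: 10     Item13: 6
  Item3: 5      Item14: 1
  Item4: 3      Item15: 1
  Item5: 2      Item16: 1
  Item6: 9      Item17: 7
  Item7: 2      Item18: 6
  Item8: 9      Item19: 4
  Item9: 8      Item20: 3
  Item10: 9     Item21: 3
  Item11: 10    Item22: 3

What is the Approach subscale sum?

40

Approach items: 1, 6, 9, 13, 20, 21, 22.
  item 1: 8
  item 6: 9
  item 9: 8
  item 13: 6
  item 20: 3
  item 21: 3
  item 22: 3
Sum = 8 + 9 + 8 + 6 + 3 + 3 + 3 = 40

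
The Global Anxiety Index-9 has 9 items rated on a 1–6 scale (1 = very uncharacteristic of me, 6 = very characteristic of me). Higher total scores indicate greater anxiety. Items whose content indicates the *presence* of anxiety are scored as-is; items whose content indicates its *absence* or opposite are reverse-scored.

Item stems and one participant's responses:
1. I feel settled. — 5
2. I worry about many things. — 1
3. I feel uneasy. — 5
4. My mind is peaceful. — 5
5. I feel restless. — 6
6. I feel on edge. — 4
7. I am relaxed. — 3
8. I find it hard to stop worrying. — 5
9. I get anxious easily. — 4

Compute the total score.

33

Items 1, 4, 7 describe the absence/opposite of anxiety → reverse-score.
reverse-coded value = 7 − response.
  item 1: 7 − 5 = 2
  item 2: 1
  item 3: 5
  item 4: 7 − 5 = 2
  item 5: 6
  item 6: 4
  item 7: 7 − 3 = 4
  item 8: 5
  item 9: 4
Total = 2 + 1 + 5 + 2 + 6 + 4 + 4 + 5 + 4 = 33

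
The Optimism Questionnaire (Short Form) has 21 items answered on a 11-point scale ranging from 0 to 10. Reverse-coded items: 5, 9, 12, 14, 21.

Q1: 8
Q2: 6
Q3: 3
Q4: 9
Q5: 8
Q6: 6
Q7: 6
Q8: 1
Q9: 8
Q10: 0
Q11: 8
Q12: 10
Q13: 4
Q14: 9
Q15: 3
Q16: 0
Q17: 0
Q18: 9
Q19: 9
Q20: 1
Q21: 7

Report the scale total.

81

Raw sum = 115. Reverse-coded items: 5, 9, 12, 14, 21; their raw sum = 42.
Each reversal replaces raw with 10 − raw, changing the total by 10 − 2·raw per item.
Total = 115 + 5·10 − 2·42 = 115 + 50 − 84 = 81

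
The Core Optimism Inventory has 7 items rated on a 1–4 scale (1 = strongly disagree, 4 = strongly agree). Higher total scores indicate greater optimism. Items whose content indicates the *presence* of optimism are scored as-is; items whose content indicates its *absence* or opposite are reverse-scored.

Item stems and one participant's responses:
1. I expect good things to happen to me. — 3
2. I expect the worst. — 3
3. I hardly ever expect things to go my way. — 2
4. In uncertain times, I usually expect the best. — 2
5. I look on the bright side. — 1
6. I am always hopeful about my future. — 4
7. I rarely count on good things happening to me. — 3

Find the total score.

Items 2, 3, 7 describe the absence/opposite of optimism → reverse-score.
reversed = (1+4) − raw = 5 − raw.
  item 1: 3
  item 2: 5 − 3 = 2
  item 3: 5 − 2 = 3
  item 4: 2
  item 5: 1
  item 6: 4
  item 7: 5 − 3 = 2
Total = 3 + 2 + 3 + 2 + 1 + 4 + 2 = 17

17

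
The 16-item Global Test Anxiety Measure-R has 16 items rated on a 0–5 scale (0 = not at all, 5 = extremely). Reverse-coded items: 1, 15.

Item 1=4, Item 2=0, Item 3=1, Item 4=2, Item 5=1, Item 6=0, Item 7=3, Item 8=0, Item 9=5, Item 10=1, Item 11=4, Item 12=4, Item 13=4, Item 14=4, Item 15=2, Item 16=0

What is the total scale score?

33

Raw sum = 35. Reverse-coded items: 1, 15; their raw sum = 6.
Each reversal replaces raw with 5 − raw, changing the total by 5 − 2·raw per item.
Total = 35 + 2·5 − 2·6 = 35 + 10 − 12 = 33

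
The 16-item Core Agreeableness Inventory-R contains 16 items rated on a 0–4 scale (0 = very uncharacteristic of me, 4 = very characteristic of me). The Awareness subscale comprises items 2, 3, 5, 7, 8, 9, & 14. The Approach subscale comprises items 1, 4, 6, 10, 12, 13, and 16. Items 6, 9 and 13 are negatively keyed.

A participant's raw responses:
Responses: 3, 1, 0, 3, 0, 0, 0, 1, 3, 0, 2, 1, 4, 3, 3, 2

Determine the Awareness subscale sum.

Awareness items: 2, 3, 5, 7, 8, 9, 14.
Of these, item 9 is negatively keyed; reversed = (0+4) − raw = 4 − raw.
  item 2: 1
  item 3: 0
  item 5: 0
  item 7: 0
  item 8: 1
  item 9: 4 − 3 = 1
  item 14: 3
Sum = 1 + 0 + 0 + 0 + 1 + 1 + 3 = 6

6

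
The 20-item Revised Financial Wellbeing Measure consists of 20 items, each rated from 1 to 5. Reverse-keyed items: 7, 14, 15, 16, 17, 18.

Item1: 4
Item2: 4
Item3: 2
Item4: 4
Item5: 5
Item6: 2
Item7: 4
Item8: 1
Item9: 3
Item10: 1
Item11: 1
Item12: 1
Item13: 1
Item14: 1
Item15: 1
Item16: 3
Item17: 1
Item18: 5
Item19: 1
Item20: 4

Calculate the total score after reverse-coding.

55

Raw sum = 49. Reverse-keyed items: 7, 14, 15, 16, 17, 18; their raw sum = 15.
Each reversal replaces raw with 6 − raw, changing the total by 6 − 2·raw per item.
Total = 49 + 6·6 − 2·15 = 49 + 36 − 30 = 55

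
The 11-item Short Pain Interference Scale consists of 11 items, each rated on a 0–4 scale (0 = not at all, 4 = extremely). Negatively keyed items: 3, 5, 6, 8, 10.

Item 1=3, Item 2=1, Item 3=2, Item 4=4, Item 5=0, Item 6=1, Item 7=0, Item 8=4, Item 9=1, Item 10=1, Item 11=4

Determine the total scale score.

25

Negatively keyed items use 4 − raw:
  item 3: 4 − 2 = 2
  item 5: 4 − 0 = 4
  item 6: 4 − 1 = 3
  item 8: 4 − 4 = 0
  item 10: 4 − 1 = 3
Scored items: 3, 1, 2, 4, 4, 3, 0, 0, 1, 3, 4
Total = 3 + 1 + 2 + 4 + 4 + 3 + 0 + 0 + 1 + 3 + 4 = 25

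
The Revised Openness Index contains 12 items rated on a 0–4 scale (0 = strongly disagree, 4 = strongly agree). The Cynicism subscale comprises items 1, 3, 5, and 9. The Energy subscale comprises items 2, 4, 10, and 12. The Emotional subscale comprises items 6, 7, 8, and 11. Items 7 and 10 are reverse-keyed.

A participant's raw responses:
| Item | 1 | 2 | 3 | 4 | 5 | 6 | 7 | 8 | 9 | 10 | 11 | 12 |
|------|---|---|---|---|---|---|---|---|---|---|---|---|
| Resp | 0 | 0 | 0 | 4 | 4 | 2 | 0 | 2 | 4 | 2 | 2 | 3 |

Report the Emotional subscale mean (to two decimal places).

Emotional items: 6, 7, 8, 11.
Of these, item 7 is reverse-keyed; reverse-coded value = 4 − response.
  item 6: 2
  item 7: 4 − 0 = 4
  item 8: 2
  item 11: 2
Sum = 2 + 4 + 2 + 2 = 10
Mean = 10 / 4 = 2.50

2.50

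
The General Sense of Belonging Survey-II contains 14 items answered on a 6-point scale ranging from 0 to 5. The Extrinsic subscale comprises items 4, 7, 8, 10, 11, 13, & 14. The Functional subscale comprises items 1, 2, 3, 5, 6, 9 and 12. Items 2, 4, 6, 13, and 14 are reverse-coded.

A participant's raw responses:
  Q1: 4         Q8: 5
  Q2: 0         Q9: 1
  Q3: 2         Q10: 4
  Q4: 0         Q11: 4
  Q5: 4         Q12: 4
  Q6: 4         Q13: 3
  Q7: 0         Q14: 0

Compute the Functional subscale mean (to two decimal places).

Functional items: 1, 2, 3, 5, 6, 9, 12.
Of these, items 2 and 6 are reverse-coded; reversed = (0+5) − raw = 5 − raw.
  item 1: 4
  item 2: 5 − 0 = 5
  item 3: 2
  item 5: 4
  item 6: 5 − 4 = 1
  item 9: 1
  item 12: 4
Sum = 4 + 5 + 2 + 4 + 1 + 1 + 4 = 21
Mean = 21 / 7 = 3.00

3.00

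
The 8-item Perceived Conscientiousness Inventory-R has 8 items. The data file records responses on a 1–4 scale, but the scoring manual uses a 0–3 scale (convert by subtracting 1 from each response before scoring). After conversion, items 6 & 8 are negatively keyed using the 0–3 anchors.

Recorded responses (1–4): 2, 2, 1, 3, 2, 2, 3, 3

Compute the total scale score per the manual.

Convert to 0–3: 1, 1, 0, 2, 1, 1, 2, 2
Reverse-coded (reverse-coded value = 3 − response):
  item 6: 3 − 1 = 2
  item 8: 3 − 2 = 1
Scored: 1, 1, 0, 2, 1, 2, 2, 1
Total = 10

10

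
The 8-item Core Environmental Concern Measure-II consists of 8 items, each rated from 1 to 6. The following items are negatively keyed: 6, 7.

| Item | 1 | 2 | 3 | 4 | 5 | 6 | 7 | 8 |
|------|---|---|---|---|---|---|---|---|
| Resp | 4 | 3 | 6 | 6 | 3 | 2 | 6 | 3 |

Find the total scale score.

Apply reverse scoring (reversed = (1+6) − raw = 7 − raw):
  item 6: 7 − 2 = 5
  item 7: 7 − 6 = 1
Scored items: 4, 3, 6, 6, 3, 5, 1, 3
Total = 4 + 3 + 6 + 6 + 3 + 5 + 1 + 3 = 31

31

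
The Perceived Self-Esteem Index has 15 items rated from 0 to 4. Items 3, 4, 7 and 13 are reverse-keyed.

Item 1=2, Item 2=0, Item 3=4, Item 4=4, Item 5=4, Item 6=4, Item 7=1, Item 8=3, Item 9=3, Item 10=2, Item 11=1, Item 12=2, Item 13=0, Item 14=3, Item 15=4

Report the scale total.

35

Raw sum = 37. Reverse-keyed items: 3, 4, 7, 13; their raw sum = 9.
Each reversal replaces raw with 4 − raw, changing the total by 4 − 2·raw per item.
Total = 37 + 4·4 − 2·9 = 37 + 16 − 18 = 35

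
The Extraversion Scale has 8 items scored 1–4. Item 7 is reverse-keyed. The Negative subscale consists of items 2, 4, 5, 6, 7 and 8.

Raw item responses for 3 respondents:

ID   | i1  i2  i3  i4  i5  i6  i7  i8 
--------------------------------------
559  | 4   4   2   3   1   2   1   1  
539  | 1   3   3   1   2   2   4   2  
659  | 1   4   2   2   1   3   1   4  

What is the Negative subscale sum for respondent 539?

Respondent 539 raw: 1, 3, 3, 1, 2, 2, 4, 2.
Negative items: 2, 4, 5, 6, 7, 8.
Reverse-coded (on a 1–4 scale, reversed = 5 − raw):
  item 2: 3
  item 4: 1
  item 5: 2
  item 6: 2
  item 7: 5 − 4 = 1
  item 8: 2
Sum = 3 + 1 + 2 + 2 + 1 + 2 = 11

11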